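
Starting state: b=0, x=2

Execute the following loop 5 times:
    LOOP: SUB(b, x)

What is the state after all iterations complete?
b=-10, x=2

Iteration trace:
Start: b=0, x=2
After iteration 1: b=-2, x=2
After iteration 2: b=-4, x=2
After iteration 3: b=-6, x=2
After iteration 4: b=-8, x=2
After iteration 5: b=-10, x=2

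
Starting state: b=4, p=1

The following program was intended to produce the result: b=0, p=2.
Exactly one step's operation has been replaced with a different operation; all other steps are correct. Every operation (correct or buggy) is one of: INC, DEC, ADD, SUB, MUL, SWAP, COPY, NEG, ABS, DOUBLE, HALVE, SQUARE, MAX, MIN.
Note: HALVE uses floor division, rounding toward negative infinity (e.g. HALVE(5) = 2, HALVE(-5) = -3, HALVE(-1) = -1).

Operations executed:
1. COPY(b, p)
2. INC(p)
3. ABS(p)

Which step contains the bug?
Step 3

Trace with buggy code:
Initial: b=4, p=1
After step 1: b=1, p=1
After step 2: b=1, p=2
After step 3: b=1, p=2
Actual final b=1, p=2 ≠ expected b=0, p=2.
Step 3 is the only position where a single-operation replacement can produce the expected result.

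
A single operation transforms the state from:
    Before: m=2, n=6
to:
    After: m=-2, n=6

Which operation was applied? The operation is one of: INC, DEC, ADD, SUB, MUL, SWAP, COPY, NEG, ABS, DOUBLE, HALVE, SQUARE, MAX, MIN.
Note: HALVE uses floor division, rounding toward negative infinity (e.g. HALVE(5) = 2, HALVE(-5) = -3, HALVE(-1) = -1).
NEG(m)

Analyzing the change:
Before: m=2, n=6
After: m=-2, n=6
Variable m changed from 2 to -2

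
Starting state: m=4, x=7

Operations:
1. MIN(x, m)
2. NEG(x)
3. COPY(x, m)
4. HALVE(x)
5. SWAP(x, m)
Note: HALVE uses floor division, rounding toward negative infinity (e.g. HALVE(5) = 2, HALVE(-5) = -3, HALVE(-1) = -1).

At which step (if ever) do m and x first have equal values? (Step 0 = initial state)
Step 1

m and x first become equal after step 1.

Comparing values at each step:
Initial: m=4, x=7
After step 1: m=4, x=4 ← equal!
After step 2: m=4, x=-4
After step 3: m=4, x=4 ← equal!
After step 4: m=4, x=2
After step 5: m=2, x=4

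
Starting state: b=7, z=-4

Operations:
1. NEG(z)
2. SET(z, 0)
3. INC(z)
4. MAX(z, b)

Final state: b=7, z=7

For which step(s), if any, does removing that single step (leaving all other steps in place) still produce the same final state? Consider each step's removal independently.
Step(s) 1, 2, 3

Testing removal of each single step:
Without step 1: final = b=7, z=7 (same)
Without step 2: final = b=7, z=7 (same)
Without step 3: final = b=7, z=7 (same)
Without step 4: final = b=7, z=1 (different)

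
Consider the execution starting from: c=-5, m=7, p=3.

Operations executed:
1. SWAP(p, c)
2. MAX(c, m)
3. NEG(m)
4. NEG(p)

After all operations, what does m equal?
m = -7

Tracing execution:
Step 1: SWAP(p, c) → m = 7
Step 2: MAX(c, m) → m = 7
Step 3: NEG(m) → m = -7
Step 4: NEG(p) → m = -7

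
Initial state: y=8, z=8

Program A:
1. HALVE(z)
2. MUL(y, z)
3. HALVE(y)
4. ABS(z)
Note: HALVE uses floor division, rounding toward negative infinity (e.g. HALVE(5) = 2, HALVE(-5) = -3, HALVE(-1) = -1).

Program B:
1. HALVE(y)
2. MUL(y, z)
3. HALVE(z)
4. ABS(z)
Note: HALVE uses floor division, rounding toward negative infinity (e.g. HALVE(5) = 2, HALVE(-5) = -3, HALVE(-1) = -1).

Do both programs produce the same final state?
No

Program A final state: y=16, z=4
Program B final state: y=32, z=4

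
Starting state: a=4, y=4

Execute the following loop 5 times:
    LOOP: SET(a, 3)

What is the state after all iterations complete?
a=3, y=4

Iteration trace:
Start: a=4, y=4
After iteration 1: a=3, y=4
After iteration 2: a=3, y=4
After iteration 3: a=3, y=4
After iteration 4: a=3, y=4
After iteration 5: a=3, y=4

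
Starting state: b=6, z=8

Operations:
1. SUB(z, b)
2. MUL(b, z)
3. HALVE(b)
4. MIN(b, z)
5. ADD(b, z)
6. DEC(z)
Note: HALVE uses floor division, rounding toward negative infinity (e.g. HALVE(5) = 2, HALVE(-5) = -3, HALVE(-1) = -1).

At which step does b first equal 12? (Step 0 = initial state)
Step 2

Tracing b:
Initial: b = 6
After step 1: b = 6
After step 2: b = 12 ← first occurrence
After step 3: b = 6
After step 4: b = 2
After step 5: b = 4
After step 6: b = 4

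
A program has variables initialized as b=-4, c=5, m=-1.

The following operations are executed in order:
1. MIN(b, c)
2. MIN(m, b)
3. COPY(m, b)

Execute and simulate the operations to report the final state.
{b: -4, c: 5, m: -4}

Step-by-step execution:
Initial: b=-4, c=5, m=-1
After step 1 (MIN(b, c)): b=-4, c=5, m=-1
After step 2 (MIN(m, b)): b=-4, c=5, m=-4
After step 3 (COPY(m, b)): b=-4, c=5, m=-4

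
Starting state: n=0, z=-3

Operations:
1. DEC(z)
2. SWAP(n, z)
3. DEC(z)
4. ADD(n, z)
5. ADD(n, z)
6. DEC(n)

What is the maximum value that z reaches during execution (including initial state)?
0

Values of z at each step:
Initial: z = -3
After step 1: z = -4
After step 2: z = 0 ← maximum
After step 3: z = -1
After step 4: z = -1
After step 5: z = -1
After step 6: z = -1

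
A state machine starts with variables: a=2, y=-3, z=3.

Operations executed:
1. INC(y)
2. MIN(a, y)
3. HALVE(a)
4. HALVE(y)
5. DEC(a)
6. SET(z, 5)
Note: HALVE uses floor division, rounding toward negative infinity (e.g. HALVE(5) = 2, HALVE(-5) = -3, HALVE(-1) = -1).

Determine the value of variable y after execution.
y = -1

Tracing execution:
Step 1: INC(y) → y = -2
Step 2: MIN(a, y) → y = -2
Step 3: HALVE(a) → y = -2
Step 4: HALVE(y) → y = -1
Step 5: DEC(a) → y = -1
Step 6: SET(z, 5) → y = -1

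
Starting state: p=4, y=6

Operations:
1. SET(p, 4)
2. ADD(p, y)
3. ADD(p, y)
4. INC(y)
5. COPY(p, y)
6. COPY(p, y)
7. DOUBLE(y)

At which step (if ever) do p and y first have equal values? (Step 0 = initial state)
Step 5

p and y first become equal after step 5.

Comparing values at each step:
Initial: p=4, y=6
After step 1: p=4, y=6
After step 2: p=10, y=6
After step 3: p=16, y=6
After step 4: p=16, y=7
After step 5: p=7, y=7 ← equal!
After step 6: p=7, y=7 ← equal!
After step 7: p=7, y=14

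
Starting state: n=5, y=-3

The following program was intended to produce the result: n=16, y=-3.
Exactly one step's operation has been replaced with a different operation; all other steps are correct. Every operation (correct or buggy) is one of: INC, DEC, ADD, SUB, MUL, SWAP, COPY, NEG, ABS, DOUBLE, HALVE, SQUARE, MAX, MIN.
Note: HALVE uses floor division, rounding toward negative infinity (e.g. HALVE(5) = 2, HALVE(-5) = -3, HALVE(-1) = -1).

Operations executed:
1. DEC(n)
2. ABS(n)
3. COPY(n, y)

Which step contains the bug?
Step 3

Trace with buggy code:
Initial: n=5, y=-3
After step 1: n=4, y=-3
After step 2: n=4, y=-3
After step 3: n=-3, y=-3
Actual final n=-3, y=-3 ≠ expected n=16, y=-3.
Step 3 is the only position where a single-operation replacement can produce the expected result.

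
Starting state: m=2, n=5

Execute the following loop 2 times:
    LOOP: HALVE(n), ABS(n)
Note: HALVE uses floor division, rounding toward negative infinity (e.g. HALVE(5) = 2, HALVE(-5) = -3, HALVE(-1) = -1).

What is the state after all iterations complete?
m=2, n=1

Iteration trace:
Start: m=2, n=5
After iteration 1: m=2, n=2
After iteration 2: m=2, n=1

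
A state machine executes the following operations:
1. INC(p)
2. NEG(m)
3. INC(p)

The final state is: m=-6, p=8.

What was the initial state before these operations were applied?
m=6, p=6

Working backwards:
Final state: m=-6, p=8
Before step 3 (INC(p)): m=-6, p=7
Before step 2 (NEG(m)): m=6, p=7
Before step 1 (INC(p)): m=6, p=6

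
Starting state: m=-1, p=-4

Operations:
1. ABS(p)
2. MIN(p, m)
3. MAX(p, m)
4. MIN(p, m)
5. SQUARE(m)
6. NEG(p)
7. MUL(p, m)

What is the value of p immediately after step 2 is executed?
p = -1

Tracing p through execution:
Initial: p = -4
After step 1 (ABS(p)): p = 4
After step 2 (MIN(p, m)): p = -1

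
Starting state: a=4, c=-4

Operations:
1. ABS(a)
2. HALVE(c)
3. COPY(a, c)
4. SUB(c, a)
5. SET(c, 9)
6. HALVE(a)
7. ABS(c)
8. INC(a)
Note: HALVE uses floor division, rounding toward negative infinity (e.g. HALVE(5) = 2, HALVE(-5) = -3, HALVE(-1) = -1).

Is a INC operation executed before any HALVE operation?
No

First INC: step 8
First HALVE: step 2
Since 8 > 2, HALVE comes first.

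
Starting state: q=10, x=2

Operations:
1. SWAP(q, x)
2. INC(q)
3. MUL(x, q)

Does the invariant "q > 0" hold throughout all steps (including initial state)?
Yes

The invariant holds at every step.

State at each step:
Initial: q=10, x=2
After step 1: q=2, x=10
After step 2: q=3, x=10
After step 3: q=3, x=30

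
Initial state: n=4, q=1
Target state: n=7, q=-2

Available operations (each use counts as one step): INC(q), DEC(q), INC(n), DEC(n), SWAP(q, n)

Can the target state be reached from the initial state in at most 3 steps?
No

The target state cannot be reached within 3 steps.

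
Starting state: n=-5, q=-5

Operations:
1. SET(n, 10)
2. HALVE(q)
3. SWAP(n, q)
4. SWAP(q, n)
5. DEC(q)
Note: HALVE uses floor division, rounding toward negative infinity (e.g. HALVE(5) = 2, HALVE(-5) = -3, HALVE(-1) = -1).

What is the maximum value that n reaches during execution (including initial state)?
10

Values of n at each step:
Initial: n = -5
After step 1: n = 10 ← maximum
After step 2: n = 10
After step 3: n = -3
After step 4: n = 10
After step 5: n = 10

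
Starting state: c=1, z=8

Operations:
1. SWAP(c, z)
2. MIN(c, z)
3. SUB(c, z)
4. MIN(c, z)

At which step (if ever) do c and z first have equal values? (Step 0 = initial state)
Step 2

c and z first become equal after step 2.

Comparing values at each step:
Initial: c=1, z=8
After step 1: c=8, z=1
After step 2: c=1, z=1 ← equal!
After step 3: c=0, z=1
After step 4: c=0, z=1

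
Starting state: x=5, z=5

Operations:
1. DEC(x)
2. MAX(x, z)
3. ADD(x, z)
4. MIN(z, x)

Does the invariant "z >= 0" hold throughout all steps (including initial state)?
Yes

The invariant holds at every step.

State at each step:
Initial: x=5, z=5
After step 1: x=4, z=5
After step 2: x=5, z=5
After step 3: x=10, z=5
After step 4: x=10, z=5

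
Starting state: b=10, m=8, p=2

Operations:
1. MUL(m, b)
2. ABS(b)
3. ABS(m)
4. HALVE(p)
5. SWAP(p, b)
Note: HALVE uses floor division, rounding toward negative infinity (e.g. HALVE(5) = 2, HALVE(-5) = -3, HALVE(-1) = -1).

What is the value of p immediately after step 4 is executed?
p = 1

Tracing p through execution:
Initial: p = 2
After step 1 (MUL(m, b)): p = 2
After step 2 (ABS(b)): p = 2
After step 3 (ABS(m)): p = 2
After step 4 (HALVE(p)): p = 1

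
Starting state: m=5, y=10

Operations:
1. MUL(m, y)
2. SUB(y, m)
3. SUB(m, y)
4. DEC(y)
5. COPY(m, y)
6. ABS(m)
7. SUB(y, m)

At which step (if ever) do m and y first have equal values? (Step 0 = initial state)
Step 5

m and y first become equal after step 5.

Comparing values at each step:
Initial: m=5, y=10
After step 1: m=50, y=10
After step 2: m=50, y=-40
After step 3: m=90, y=-40
After step 4: m=90, y=-41
After step 5: m=-41, y=-41 ← equal!
After step 6: m=41, y=-41
After step 7: m=41, y=-82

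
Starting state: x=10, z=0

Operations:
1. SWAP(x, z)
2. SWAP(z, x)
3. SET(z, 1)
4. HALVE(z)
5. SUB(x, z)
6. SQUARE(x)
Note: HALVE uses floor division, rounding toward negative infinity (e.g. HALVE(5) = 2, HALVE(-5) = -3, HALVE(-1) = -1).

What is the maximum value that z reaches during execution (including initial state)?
10

Values of z at each step:
Initial: z = 0
After step 1: z = 10 ← maximum
After step 2: z = 0
After step 3: z = 1
After step 4: z = 0
After step 5: z = 0
After step 6: z = 0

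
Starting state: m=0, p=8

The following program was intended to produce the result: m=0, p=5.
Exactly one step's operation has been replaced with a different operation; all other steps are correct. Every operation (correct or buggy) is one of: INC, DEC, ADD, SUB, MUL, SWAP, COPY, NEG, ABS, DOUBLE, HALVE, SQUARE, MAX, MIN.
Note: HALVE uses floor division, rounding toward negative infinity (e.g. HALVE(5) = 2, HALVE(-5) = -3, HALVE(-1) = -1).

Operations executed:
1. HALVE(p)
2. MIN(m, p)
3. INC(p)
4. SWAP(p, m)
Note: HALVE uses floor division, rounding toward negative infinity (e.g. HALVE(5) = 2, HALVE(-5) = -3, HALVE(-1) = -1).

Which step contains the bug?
Step 4

Trace with buggy code:
Initial: m=0, p=8
After step 1: m=0, p=4
After step 2: m=0, p=4
After step 3: m=0, p=5
After step 4: m=5, p=0
Actual final m=5, p=0 ≠ expected m=0, p=5.
Step 4 is the only position where a single-operation replacement can produce the expected result.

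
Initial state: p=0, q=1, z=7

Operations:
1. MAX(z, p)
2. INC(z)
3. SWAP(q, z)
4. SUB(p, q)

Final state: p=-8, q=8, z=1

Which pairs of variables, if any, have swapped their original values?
None

Comparing initial and final values:
z: 7 → 1
p: 0 → -8
q: 1 → 8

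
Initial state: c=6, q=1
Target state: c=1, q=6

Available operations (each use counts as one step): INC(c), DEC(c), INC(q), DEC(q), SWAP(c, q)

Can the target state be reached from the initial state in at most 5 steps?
Yes

Path (1 step): SWAP(c, q)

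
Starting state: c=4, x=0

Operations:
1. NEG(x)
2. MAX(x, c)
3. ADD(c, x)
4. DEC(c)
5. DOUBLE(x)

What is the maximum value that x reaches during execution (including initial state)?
8

Values of x at each step:
Initial: x = 0
After step 1: x = 0
After step 2: x = 4
After step 3: x = 4
After step 4: x = 4
After step 5: x = 8 ← maximum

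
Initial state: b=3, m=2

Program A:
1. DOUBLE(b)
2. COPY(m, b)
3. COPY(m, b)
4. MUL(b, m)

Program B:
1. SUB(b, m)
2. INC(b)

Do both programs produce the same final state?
No

Program A final state: b=36, m=6
Program B final state: b=2, m=2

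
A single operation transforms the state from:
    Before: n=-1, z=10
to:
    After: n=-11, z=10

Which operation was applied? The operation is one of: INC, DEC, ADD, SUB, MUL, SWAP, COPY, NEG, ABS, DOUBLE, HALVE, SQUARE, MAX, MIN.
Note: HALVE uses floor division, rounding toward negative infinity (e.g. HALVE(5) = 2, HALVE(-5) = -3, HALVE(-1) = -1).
SUB(n, z)

Analyzing the change:
Before: n=-1, z=10
After: n=-11, z=10
Variable n changed from -1 to -11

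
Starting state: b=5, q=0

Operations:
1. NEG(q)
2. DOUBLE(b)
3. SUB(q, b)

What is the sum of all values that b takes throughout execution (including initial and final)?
30

Values of b at each step:
Initial: b = 5
After step 1: b = 5
After step 2: b = 10
After step 3: b = 10
Sum = 5 + 5 + 10 + 10 = 30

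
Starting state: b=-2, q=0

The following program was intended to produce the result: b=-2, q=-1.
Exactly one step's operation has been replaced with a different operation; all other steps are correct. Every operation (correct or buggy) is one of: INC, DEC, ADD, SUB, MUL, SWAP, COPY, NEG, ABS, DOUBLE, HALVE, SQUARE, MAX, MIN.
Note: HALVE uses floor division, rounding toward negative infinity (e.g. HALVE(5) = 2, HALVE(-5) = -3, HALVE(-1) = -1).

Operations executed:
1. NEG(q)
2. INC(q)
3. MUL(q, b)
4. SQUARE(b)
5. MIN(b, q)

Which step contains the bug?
Step 4

Trace with buggy code:
Initial: b=-2, q=0
After step 1: b=-2, q=0
After step 2: b=-2, q=1
After step 3: b=-2, q=-2
After step 4: b=4, q=-2
After step 5: b=-2, q=-2
Actual final b=-2, q=-2 ≠ expected b=-2, q=-1.
Step 4 is the only position where a single-operation replacement can produce the expected result.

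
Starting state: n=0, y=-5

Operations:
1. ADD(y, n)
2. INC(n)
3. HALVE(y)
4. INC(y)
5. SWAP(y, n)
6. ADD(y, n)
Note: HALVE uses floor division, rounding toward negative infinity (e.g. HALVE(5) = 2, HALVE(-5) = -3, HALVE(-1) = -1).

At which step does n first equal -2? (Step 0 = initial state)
Step 5

Tracing n:
Initial: n = 0
After step 1: n = 0
After step 2: n = 1
After step 3: n = 1
After step 4: n = 1
After step 5: n = -2 ← first occurrence
After step 6: n = -2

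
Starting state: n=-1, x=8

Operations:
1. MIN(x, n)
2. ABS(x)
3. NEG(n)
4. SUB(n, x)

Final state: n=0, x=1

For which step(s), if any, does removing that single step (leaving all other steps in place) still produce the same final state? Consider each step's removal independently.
None - removing any single step changes the final result

Testing removal of each single step:
Without step 1: final = n=-7, x=8 (different)
Without step 2: final = n=2, x=-1 (different)
Without step 3: final = n=-2, x=1 (different)
Without step 4: final = n=1, x=1 (different)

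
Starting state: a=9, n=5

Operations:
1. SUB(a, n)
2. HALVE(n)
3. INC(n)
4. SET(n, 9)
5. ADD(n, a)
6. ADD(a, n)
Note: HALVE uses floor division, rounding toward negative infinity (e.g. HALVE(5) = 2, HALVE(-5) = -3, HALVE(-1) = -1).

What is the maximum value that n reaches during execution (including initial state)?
13

Values of n at each step:
Initial: n = 5
After step 1: n = 5
After step 2: n = 2
After step 3: n = 3
After step 4: n = 9
After step 5: n = 13 ← maximum
After step 6: n = 13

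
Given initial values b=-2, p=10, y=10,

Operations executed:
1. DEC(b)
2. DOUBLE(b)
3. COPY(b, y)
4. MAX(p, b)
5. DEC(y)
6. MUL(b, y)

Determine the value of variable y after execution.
y = 9

Tracing execution:
Step 1: DEC(b) → y = 10
Step 2: DOUBLE(b) → y = 10
Step 3: COPY(b, y) → y = 10
Step 4: MAX(p, b) → y = 10
Step 5: DEC(y) → y = 9
Step 6: MUL(b, y) → y = 9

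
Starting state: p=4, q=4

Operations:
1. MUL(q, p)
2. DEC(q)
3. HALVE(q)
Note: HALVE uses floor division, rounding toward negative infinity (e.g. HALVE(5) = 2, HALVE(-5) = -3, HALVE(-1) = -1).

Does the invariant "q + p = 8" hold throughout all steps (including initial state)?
No, violated after step 1

The invariant is violated after step 1.

State at each step:
Initial: p=4, q=4
After step 1: p=4, q=16
After step 2: p=4, q=15
After step 3: p=4, q=7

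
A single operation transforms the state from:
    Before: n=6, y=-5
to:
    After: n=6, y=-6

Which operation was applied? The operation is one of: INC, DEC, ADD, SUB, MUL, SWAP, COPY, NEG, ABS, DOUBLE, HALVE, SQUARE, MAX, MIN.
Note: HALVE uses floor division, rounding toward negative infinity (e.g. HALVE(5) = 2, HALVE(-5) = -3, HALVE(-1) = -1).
DEC(y)

Analyzing the change:
Before: n=6, y=-5
After: n=6, y=-6
Variable y changed from -5 to -6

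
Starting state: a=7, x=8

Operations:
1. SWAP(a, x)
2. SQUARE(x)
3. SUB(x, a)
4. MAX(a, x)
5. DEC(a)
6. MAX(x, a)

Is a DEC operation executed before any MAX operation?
No

First DEC: step 5
First MAX: step 4
Since 5 > 4, MAX comes first.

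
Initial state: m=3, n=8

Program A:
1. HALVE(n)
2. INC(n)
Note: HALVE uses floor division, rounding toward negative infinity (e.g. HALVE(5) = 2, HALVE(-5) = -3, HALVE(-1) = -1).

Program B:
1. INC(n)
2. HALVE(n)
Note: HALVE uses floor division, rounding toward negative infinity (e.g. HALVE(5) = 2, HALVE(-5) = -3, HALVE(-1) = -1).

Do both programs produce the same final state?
No

Program A final state: m=3, n=5
Program B final state: m=3, n=4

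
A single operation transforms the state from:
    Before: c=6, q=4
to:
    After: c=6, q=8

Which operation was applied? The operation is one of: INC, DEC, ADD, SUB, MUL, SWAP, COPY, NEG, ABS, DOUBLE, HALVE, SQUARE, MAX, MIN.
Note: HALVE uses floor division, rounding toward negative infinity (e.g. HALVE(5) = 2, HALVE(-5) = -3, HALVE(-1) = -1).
DOUBLE(q)

Analyzing the change:
Before: c=6, q=4
After: c=6, q=8
Variable q changed from 4 to 8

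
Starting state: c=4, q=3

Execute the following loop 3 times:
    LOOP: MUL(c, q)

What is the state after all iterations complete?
c=108, q=3

Iteration trace:
Start: c=4, q=3
After iteration 1: c=12, q=3
After iteration 2: c=36, q=3
After iteration 3: c=108, q=3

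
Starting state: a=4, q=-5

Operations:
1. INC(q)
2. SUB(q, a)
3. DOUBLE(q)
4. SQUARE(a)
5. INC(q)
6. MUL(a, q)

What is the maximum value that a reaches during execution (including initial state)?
16

Values of a at each step:
Initial: a = 4
After step 1: a = 4
After step 2: a = 4
After step 3: a = 4
After step 4: a = 16 ← maximum
After step 5: a = 16
After step 6: a = -240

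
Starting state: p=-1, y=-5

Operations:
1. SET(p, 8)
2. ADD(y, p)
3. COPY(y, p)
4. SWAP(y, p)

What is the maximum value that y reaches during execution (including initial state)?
8

Values of y at each step:
Initial: y = -5
After step 1: y = -5
After step 2: y = 3
After step 3: y = 8 ← maximum
After step 4: y = 8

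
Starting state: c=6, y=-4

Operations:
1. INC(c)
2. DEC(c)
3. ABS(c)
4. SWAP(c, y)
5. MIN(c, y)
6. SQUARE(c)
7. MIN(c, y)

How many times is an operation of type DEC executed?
1

Counting DEC operations:
Step 2: DEC(c) ← DEC
Total: 1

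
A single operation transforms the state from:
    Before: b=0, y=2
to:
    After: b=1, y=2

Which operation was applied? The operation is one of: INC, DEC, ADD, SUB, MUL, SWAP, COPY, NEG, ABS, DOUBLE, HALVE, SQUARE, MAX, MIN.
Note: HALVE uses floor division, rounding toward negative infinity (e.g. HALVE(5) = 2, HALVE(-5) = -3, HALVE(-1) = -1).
INC(b)

Analyzing the change:
Before: b=0, y=2
After: b=1, y=2
Variable b changed from 0 to 1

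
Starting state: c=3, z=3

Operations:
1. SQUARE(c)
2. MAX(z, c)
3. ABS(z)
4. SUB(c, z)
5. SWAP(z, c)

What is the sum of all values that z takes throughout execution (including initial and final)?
33

Values of z at each step:
Initial: z = 3
After step 1: z = 3
After step 2: z = 9
After step 3: z = 9
After step 4: z = 9
After step 5: z = 0
Sum = 3 + 3 + 9 + 9 + 9 + 0 = 33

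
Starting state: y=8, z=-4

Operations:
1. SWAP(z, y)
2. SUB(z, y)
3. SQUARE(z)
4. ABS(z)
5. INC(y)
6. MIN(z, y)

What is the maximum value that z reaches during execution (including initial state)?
144

Values of z at each step:
Initial: z = -4
After step 1: z = 8
After step 2: z = 12
After step 3: z = 144 ← maximum
After step 4: z = 144
After step 5: z = 144
After step 6: z = -3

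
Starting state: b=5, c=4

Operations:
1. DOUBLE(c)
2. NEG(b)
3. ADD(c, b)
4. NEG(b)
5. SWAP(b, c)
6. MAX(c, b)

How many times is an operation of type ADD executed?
1

Counting ADD operations:
Step 3: ADD(c, b) ← ADD
Total: 1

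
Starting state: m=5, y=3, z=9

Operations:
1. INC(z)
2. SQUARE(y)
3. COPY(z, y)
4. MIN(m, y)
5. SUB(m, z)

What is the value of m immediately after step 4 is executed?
m = 5

Tracing m through execution:
Initial: m = 5
After step 1 (INC(z)): m = 5
After step 2 (SQUARE(y)): m = 5
After step 3 (COPY(z, y)): m = 5
After step 4 (MIN(m, y)): m = 5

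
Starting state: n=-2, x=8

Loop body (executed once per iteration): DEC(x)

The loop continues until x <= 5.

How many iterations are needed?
3

Tracing iterations:
Initial: n=-2, x=8
After iteration 1: n=-2, x=7
After iteration 2: n=-2, x=6
After iteration 3: n=-2, x=5
x <= 5 now holds, so the loop exits after 3 iterations.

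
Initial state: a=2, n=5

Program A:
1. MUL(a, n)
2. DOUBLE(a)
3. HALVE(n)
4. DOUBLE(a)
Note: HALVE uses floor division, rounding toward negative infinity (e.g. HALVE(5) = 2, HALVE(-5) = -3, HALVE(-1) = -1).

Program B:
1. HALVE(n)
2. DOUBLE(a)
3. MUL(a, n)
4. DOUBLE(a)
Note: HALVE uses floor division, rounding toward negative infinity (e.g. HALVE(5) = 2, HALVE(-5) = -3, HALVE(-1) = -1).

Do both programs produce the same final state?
No

Program A final state: a=40, n=2
Program B final state: a=16, n=2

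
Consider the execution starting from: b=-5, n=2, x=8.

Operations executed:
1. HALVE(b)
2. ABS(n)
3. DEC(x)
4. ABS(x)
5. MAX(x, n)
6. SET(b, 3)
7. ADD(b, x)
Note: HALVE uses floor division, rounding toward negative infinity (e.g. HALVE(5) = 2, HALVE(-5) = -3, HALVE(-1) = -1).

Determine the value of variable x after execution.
x = 7

Tracing execution:
Step 1: HALVE(b) → x = 8
Step 2: ABS(n) → x = 8
Step 3: DEC(x) → x = 7
Step 4: ABS(x) → x = 7
Step 5: MAX(x, n) → x = 7
Step 6: SET(b, 3) → x = 7
Step 7: ADD(b, x) → x = 7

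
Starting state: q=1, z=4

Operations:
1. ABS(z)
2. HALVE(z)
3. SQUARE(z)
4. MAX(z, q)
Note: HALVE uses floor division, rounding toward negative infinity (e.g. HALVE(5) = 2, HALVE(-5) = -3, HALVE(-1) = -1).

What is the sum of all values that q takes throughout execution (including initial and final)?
5

Values of q at each step:
Initial: q = 1
After step 1: q = 1
After step 2: q = 1
After step 3: q = 1
After step 4: q = 1
Sum = 1 + 1 + 1 + 1 + 1 = 5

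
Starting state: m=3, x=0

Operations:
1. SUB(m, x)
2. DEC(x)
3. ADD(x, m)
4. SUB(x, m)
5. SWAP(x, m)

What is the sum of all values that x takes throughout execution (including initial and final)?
3

Values of x at each step:
Initial: x = 0
After step 1: x = 0
After step 2: x = -1
After step 3: x = 2
After step 4: x = -1
After step 5: x = 3
Sum = 0 + 0 + -1 + 2 + -1 + 3 = 3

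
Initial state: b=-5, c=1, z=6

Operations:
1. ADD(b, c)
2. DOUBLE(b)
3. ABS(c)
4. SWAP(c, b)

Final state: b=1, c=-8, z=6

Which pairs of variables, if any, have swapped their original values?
None

Comparing initial and final values:
c: 1 → -8
z: 6 → 6
b: -5 → 1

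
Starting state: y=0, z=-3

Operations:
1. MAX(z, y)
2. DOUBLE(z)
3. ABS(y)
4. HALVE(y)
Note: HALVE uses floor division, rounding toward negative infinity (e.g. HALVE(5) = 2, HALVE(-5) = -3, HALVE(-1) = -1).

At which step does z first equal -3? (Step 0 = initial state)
Step 0

Tracing z:
Initial: z = -3 ← first occurrence
After step 1: z = 0
After step 2: z = 0
After step 3: z = 0
After step 4: z = 0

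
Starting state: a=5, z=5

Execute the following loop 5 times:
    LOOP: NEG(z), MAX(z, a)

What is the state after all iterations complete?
a=5, z=5

Iteration trace:
Start: a=5, z=5
After iteration 1: a=5, z=5
After iteration 2: a=5, z=5
After iteration 3: a=5, z=5
After iteration 4: a=5, z=5
After iteration 5: a=5, z=5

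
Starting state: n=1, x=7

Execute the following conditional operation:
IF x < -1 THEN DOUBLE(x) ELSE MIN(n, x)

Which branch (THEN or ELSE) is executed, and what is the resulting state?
Branch: ELSE, Final state: n=1, x=7

Evaluating condition: x < -1
x = 7
Condition is False, so ELSE branch executes
After MIN(n, x): n=1, x=7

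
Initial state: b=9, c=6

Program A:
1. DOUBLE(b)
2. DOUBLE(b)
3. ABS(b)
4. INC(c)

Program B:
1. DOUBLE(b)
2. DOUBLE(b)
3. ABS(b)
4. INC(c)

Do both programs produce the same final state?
Yes

Program A final state: b=36, c=7
Program B final state: b=36, c=7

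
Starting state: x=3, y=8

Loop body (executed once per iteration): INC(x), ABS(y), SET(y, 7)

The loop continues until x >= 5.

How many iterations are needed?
2

Tracing iterations:
Initial: x=3, y=8
After iteration 1: x=4, y=7
After iteration 2: x=5, y=7
x >= 5 now holds, so the loop exits after 2 iterations.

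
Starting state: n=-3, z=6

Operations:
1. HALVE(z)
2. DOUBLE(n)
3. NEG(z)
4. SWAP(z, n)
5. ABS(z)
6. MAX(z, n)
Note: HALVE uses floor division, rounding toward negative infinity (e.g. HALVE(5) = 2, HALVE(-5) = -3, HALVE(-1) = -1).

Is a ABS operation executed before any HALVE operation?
No

First ABS: step 5
First HALVE: step 1
Since 5 > 1, HALVE comes first.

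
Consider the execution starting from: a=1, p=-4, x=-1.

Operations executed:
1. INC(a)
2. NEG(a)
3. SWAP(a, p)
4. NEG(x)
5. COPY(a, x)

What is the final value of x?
x = 1

Tracing execution:
Step 1: INC(a) → x = -1
Step 2: NEG(a) → x = -1
Step 3: SWAP(a, p) → x = -1
Step 4: NEG(x) → x = 1
Step 5: COPY(a, x) → x = 1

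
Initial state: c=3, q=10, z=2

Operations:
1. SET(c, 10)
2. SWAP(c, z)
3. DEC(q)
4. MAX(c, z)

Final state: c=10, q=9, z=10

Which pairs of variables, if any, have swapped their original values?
None

Comparing initial and final values:
z: 2 → 10
c: 3 → 10
q: 10 → 9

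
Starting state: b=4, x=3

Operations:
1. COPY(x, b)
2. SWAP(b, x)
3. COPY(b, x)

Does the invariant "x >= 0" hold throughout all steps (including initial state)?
Yes

The invariant holds at every step.

State at each step:
Initial: b=4, x=3
After step 1: b=4, x=4
After step 2: b=4, x=4
After step 3: b=4, x=4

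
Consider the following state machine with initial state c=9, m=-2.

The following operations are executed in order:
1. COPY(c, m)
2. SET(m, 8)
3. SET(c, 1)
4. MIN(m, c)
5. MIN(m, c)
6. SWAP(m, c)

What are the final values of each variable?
{c: 1, m: 1}

Step-by-step execution:
Initial: c=9, m=-2
After step 1 (COPY(c, m)): c=-2, m=-2
After step 2 (SET(m, 8)): c=-2, m=8
After step 3 (SET(c, 1)): c=1, m=8
After step 4 (MIN(m, c)): c=1, m=1
After step 5 (MIN(m, c)): c=1, m=1
After step 6 (SWAP(m, c)): c=1, m=1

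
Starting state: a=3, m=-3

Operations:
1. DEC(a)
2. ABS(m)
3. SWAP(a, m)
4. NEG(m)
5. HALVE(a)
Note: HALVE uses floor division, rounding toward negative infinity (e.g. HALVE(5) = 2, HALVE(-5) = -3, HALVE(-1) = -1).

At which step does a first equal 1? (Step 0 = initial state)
Step 5

Tracing a:
Initial: a = 3
After step 1: a = 2
After step 2: a = 2
After step 3: a = 3
After step 4: a = 3
After step 5: a = 1 ← first occurrence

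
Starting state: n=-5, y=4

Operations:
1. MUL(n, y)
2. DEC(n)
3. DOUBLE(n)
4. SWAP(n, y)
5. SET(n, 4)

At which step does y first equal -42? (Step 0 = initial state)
Step 4

Tracing y:
Initial: y = 4
After step 1: y = 4
After step 2: y = 4
After step 3: y = 4
After step 4: y = -42 ← first occurrence
After step 5: y = -42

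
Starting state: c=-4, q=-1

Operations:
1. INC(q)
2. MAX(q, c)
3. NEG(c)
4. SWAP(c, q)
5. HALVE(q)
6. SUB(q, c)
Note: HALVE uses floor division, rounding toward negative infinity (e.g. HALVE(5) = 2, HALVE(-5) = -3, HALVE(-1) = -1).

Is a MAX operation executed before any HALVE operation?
Yes

First MAX: step 2
First HALVE: step 5
Since 2 < 5, MAX comes first.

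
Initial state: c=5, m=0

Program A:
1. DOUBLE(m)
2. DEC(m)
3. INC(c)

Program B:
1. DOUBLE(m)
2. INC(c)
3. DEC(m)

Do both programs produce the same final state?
Yes

Program A final state: c=6, m=-1
Program B final state: c=6, m=-1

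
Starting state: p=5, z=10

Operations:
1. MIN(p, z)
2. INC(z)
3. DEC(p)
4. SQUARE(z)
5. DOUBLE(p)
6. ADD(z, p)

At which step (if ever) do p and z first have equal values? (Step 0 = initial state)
Never

p and z never become equal during execution.

Comparing values at each step:
Initial: p=5, z=10
After step 1: p=5, z=10
After step 2: p=5, z=11
After step 3: p=4, z=11
After step 4: p=4, z=121
After step 5: p=8, z=121
After step 6: p=8, z=129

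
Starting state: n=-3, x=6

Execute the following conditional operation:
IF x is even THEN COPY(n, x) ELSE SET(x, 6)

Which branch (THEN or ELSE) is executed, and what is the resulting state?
Branch: THEN, Final state: n=6, x=6

Evaluating condition: x is even
Condition is True, so THEN branch executes
After COPY(n, x): n=6, x=6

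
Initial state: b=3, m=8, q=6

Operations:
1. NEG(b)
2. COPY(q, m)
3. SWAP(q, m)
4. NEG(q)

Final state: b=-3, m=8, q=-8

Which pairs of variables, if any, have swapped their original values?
None

Comparing initial and final values:
m: 8 → 8
q: 6 → -8
b: 3 → -3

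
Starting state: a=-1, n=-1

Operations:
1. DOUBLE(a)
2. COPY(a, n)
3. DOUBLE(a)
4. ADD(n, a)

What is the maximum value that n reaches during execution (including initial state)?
-1

Values of n at each step:
Initial: n = -1 ← maximum
After step 1: n = -1
After step 2: n = -1
After step 3: n = -1
After step 4: n = -3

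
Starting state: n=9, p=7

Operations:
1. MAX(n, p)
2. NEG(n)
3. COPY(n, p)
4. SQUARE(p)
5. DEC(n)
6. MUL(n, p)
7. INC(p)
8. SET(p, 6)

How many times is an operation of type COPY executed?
1

Counting COPY operations:
Step 3: COPY(n, p) ← COPY
Total: 1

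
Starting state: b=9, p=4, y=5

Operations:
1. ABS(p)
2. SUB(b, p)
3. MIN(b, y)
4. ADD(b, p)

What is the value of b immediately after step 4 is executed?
b = 9

Tracing b through execution:
Initial: b = 9
After step 1 (ABS(p)): b = 9
After step 2 (SUB(b, p)): b = 5
After step 3 (MIN(b, y)): b = 5
After step 4 (ADD(b, p)): b = 9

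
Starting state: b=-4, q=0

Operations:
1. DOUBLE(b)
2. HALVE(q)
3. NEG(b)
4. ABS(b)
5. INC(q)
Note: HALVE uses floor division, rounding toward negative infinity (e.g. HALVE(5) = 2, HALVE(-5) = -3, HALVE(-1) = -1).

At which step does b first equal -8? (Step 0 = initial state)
Step 1

Tracing b:
Initial: b = -4
After step 1: b = -8 ← first occurrence
After step 2: b = -8
After step 3: b = 8
After step 4: b = 8
After step 5: b = 8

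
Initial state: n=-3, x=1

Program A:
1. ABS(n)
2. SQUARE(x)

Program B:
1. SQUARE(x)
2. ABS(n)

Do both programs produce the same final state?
Yes

Program A final state: n=3, x=1
Program B final state: n=3, x=1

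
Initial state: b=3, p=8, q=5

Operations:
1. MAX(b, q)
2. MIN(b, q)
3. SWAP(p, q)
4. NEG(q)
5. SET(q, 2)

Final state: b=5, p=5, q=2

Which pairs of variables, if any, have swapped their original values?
None

Comparing initial and final values:
q: 5 → 2
b: 3 → 5
p: 8 → 5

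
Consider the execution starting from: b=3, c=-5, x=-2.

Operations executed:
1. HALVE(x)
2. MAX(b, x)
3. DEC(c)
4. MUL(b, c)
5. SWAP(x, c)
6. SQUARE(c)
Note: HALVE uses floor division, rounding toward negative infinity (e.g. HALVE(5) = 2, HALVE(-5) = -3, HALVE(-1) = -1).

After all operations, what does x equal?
x = -6

Tracing execution:
Step 1: HALVE(x) → x = -1
Step 2: MAX(b, x) → x = -1
Step 3: DEC(c) → x = -1
Step 4: MUL(b, c) → x = -1
Step 5: SWAP(x, c) → x = -6
Step 6: SQUARE(c) → x = -6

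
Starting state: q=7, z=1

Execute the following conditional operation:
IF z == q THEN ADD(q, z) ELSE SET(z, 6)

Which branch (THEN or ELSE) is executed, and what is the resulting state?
Branch: ELSE, Final state: q=7, z=6

Evaluating condition: z == q
z = 1, q = 7
Condition is False, so ELSE branch executes
After SET(z, 6): q=7, z=6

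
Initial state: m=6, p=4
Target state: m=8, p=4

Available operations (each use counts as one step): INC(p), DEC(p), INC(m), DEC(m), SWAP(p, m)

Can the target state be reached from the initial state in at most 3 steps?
Yes

Path (2 steps): INC(m) → INC(m)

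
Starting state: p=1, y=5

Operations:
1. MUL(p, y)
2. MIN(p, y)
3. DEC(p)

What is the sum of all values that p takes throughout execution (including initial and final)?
15

Values of p at each step:
Initial: p = 1
After step 1: p = 5
After step 2: p = 5
After step 3: p = 4
Sum = 1 + 5 + 5 + 4 = 15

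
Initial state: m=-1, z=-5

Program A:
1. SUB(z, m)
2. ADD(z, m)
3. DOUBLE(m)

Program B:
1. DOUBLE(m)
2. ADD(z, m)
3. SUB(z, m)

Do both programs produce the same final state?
Yes

Program A final state: m=-2, z=-5
Program B final state: m=-2, z=-5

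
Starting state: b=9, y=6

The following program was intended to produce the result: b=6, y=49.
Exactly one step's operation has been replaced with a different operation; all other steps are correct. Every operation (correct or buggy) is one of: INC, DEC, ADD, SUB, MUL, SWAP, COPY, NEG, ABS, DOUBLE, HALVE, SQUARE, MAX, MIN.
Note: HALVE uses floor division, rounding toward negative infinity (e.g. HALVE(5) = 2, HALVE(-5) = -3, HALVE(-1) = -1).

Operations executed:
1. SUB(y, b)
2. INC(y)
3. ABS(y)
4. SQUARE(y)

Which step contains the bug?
Step 1

Trace with buggy code:
Initial: b=9, y=6
After step 1: b=9, y=-3
After step 2: b=9, y=-2
After step 3: b=9, y=2
After step 4: b=9, y=4
Actual final b=9, y=4 ≠ expected b=6, y=49.
Step 1 is the only position where a single-operation replacement can produce the expected result.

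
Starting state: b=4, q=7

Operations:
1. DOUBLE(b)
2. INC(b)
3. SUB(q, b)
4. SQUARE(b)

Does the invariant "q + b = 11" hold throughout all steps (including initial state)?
No, violated after step 1

The invariant is violated after step 1.

State at each step:
Initial: b=4, q=7
After step 1: b=8, q=7
After step 2: b=9, q=7
After step 3: b=9, q=-2
After step 4: b=81, q=-2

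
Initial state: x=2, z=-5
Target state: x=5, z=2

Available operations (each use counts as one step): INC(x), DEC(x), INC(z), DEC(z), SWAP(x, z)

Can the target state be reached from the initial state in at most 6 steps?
No

The target state cannot be reached within 6 steps.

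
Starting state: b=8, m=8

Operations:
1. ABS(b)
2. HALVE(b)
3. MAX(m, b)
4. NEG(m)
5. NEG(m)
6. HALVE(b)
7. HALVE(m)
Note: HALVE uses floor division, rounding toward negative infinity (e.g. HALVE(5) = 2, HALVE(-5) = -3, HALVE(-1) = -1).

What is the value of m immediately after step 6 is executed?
m = 8

Tracing m through execution:
Initial: m = 8
After step 1 (ABS(b)): m = 8
After step 2 (HALVE(b)): m = 8
After step 3 (MAX(m, b)): m = 8
After step 4 (NEG(m)): m = -8
After step 5 (NEG(m)): m = 8
After step 6 (HALVE(b)): m = 8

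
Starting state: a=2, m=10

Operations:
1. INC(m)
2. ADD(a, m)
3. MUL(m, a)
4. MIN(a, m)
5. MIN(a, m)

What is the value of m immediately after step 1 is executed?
m = 11

Tracing m through execution:
Initial: m = 10
After step 1 (INC(m)): m = 11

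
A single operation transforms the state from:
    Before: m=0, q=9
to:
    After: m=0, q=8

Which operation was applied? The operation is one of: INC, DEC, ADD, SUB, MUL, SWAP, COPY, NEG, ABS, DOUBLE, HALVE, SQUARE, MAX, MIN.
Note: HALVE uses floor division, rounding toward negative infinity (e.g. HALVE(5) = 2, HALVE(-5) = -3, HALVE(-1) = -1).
DEC(q)

Analyzing the change:
Before: m=0, q=9
After: m=0, q=8
Variable q changed from 9 to 8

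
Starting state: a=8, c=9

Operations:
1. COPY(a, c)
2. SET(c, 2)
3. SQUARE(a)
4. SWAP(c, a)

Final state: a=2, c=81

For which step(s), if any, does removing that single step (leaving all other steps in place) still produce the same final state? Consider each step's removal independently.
None - removing any single step changes the final result

Testing removal of each single step:
Without step 1: final = a=2, c=64 (different)
Without step 2: final = a=9, c=81 (different)
Without step 3: final = a=2, c=9 (different)
Without step 4: final = a=81, c=2 (different)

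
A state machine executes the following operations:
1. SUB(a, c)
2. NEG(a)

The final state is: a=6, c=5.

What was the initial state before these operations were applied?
a=-1, c=5

Working backwards:
Final state: a=6, c=5
Before step 2 (NEG(a)): a=-6, c=5
Before step 1 (SUB(a, c)): a=-1, c=5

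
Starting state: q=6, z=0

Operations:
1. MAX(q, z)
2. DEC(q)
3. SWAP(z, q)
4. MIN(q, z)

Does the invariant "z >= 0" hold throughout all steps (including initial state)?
Yes

The invariant holds at every step.

State at each step:
Initial: q=6, z=0
After step 1: q=6, z=0
After step 2: q=5, z=0
After step 3: q=0, z=5
After step 4: q=0, z=5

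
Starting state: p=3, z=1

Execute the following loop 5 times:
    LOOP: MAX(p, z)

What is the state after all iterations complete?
p=3, z=1

Iteration trace:
Start: p=3, z=1
After iteration 1: p=3, z=1
After iteration 2: p=3, z=1
After iteration 3: p=3, z=1
After iteration 4: p=3, z=1
After iteration 5: p=3, z=1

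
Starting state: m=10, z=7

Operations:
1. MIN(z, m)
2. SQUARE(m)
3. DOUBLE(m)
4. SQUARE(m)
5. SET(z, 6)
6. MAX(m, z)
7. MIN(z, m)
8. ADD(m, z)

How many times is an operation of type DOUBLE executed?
1

Counting DOUBLE operations:
Step 3: DOUBLE(m) ← DOUBLE
Total: 1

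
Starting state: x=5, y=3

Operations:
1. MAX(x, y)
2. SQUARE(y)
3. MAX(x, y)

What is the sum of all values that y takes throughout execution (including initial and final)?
24

Values of y at each step:
Initial: y = 3
After step 1: y = 3
After step 2: y = 9
After step 3: y = 9
Sum = 3 + 3 + 9 + 9 = 24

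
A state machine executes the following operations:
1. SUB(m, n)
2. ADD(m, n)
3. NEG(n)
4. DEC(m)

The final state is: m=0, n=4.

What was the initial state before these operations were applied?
m=1, n=-4

Working backwards:
Final state: m=0, n=4
Before step 4 (DEC(m)): m=1, n=4
Before step 3 (NEG(n)): m=1, n=-4
Before step 2 (ADD(m, n)): m=5, n=-4
Before step 1 (SUB(m, n)): m=1, n=-4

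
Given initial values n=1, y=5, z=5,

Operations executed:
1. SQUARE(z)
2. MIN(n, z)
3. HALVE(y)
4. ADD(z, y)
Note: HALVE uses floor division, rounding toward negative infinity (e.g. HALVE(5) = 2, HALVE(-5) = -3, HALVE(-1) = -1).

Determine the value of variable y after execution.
y = 2

Tracing execution:
Step 1: SQUARE(z) → y = 5
Step 2: MIN(n, z) → y = 5
Step 3: HALVE(y) → y = 2
Step 4: ADD(z, y) → y = 2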